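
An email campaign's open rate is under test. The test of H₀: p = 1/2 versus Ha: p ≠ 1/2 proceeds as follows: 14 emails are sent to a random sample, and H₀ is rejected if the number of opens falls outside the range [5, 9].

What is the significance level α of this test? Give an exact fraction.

α = P(S ≤ 4 or S ≥ 10 | p = 1/2), S ~ Binomial(14, 1/2).
By symmetry, α = 2·P(S ≤ 4) = 2·(1 + 14 + 91 + 364 + 1001)/16384 = 2942/16384 = 1471/8192.

1471/8192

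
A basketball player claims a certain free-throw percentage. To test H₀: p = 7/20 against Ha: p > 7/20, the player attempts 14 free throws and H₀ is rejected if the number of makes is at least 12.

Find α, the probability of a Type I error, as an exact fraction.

Under H₀, X ~ Binomial(14, 7/20), and α = P(X ≥ 12).
Adding the binomial terms for j = 12 through 14 with p = 7/20 yields 115588589415551/819200000000000000.

115588589415551/819200000000000000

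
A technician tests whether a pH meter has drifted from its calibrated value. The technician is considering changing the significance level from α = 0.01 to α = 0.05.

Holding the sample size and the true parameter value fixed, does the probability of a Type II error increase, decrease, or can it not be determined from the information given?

It decreases.

With a larger α the critical value moves toward the center, so more of the Ha sampling distribution lies in the rejection region.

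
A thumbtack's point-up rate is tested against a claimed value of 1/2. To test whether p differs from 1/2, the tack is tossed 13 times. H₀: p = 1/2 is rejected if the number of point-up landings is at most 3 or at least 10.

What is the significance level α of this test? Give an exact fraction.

α = P(S ≤ 3 or S ≥ 10 | p = 1/2), S ~ Binomial(13, 1/2).
Each tail has probability (1 + 13 + 78 + 286)/8192; doubling gives α = 756/8192 = 189/2048.

189/2048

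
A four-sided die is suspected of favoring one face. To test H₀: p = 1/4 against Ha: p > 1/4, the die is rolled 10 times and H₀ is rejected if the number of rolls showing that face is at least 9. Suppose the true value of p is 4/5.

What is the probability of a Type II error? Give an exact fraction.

Under the alternative p = 4/5, K ~ Binomial(10, 4/5); β is the probability the test does not reject, P(K < 9).
Equivalently, β = 1 − P(K ≥ 9) = 6095609/9765625.

6095609/9765625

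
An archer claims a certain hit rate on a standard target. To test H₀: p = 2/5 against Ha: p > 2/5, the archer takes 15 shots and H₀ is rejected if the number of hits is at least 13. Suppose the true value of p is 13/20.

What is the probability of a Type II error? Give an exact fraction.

30745097163070342213/32768000000000000000

A Type II error is failing to reject when Ha holds: with p = 13/20, β = P(X ≤ 12).
Summing C(15,j)·(13/20)^j·(7/20)^{15-j} for j = 0..12 gives 30745097163070342213/32768000000000000000.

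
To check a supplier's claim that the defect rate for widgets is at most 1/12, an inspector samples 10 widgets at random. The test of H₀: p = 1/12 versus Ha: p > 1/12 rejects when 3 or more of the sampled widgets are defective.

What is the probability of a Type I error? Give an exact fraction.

Under H₀, Y ~ Binomial(10, 1/12); the Type I error rate is P(Y ≥ 3).
Via the complement, α = 1 − Σ_{j=0}^{2} C(10,j)(1/12)^j(11/12)^{10-j} = 229526089/5159780352.

229526089/5159780352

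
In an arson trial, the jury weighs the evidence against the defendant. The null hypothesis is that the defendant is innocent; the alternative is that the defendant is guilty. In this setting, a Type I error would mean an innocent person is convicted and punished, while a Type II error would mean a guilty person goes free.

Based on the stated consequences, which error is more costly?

The Type I consequence (an innocent person is convicted and punished) is more severe than the Type II consequence (a guilty person goes free).

Type I error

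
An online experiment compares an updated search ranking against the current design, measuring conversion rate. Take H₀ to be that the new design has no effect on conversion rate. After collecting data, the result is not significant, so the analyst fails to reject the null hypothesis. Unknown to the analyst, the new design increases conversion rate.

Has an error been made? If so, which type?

H₀ was not rejected, but H₀ is actually false.
Failing to reject a false null hypothesis is a Type II error (false negative).

Type II error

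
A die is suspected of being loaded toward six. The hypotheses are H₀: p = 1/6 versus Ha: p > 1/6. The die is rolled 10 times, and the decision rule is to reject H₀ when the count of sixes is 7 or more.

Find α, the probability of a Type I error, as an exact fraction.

337/1259712

α = P(reject H₀ | H₀ true) = P(Y ≥ 7 | p = 1/6), with Y ~ Binomial(10, 1/6).
Summing C(10,j)(1/6)^j(5/6)^{10−j} for j = 7,…,10 gives 337/1259712.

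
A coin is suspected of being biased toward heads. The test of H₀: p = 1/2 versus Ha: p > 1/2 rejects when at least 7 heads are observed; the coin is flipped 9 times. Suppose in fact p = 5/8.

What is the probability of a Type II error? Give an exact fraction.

A Type II error is failing to reject when Ha holds: with p = 5/8, β = P(S ≤ 6).
Equivalently, β = 1 − P(S ≥ 7) = 24101307/33554432.

24101307/33554432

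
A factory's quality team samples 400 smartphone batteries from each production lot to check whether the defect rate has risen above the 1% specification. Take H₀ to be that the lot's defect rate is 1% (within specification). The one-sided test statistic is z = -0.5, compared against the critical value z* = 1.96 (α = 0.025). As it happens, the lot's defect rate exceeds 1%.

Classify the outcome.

Type II error

Since z = -0.5 ≤ z* = 1.96, H₀ is not rejected.
H₀ is false (actually the lot's defect rate exceeds 1%).
Failing to reject a false H₀ is a Type II error.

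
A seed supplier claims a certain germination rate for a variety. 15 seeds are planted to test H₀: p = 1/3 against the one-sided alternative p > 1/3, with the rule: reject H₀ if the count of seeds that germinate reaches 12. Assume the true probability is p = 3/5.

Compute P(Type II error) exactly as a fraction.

β = P(fail to reject H₀ | Ha true) = P(Y ≤ 11 | p = 3/5), Y ~ Binomial(15, 3/5).
Summing C(15,j)·(3/5)^j·(2/5)^{15-j} for j = 0..11 gives 27755679248/30517578125.

27755679248/30517578125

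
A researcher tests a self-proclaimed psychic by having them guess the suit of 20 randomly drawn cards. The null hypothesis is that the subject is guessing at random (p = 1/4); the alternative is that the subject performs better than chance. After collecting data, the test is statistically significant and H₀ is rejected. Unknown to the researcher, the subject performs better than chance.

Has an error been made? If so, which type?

The test rejected a false H₀ — the decision matches the true state.

No error (correct decision).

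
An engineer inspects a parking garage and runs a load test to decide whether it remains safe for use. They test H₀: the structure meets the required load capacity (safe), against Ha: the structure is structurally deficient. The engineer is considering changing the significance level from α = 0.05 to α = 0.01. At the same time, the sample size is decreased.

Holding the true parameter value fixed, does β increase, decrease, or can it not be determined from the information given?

It increases.

A smaller α moves the rejection region further into the tail. With the alternative true, more outcomes now fall outside the rejection region, so failing to reject becomes more likely. A smaller sample increases the standard error, so the sampling distributions under H₀ and Ha overlap more. Both changes push β in the same direction.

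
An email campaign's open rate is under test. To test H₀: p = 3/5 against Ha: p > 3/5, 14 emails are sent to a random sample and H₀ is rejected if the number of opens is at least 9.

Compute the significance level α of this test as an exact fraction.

2965421097/6103515625

α = P(reject H₀ | H₀ true) = P(S ≥ 9 | p = 3/5), with S ~ Binomial(14, 3/5).
Summing C(14,j)(3/5)^j(2/5)^{14−j} for j = 9,…,14 gives 2965421097/6103515625.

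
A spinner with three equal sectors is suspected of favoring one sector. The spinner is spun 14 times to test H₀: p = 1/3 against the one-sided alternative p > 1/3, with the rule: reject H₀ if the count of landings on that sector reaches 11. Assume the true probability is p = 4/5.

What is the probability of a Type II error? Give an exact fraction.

A Type II error is failing to reject when Ha holds: with p = 4/5, β = P(X ≤ 10).
Summing C(14,j)·(4/5)^j·(1/5)^{14-j} for j = 0..10 gives 1842102761/6103515625.

1842102761/6103515625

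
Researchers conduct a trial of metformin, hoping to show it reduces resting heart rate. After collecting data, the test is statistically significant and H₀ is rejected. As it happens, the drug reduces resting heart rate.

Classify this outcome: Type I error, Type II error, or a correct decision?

No error (correct decision).

The conventional null hypothesis here is that the drug has no effect on resting heart rate.
The test rejected a false H₀ — the decision matches the true state.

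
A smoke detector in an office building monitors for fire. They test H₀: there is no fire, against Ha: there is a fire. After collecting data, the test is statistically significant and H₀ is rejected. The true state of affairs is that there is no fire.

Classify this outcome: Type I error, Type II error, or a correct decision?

H₀ was rejected, but H₀ is actually true.
Rejecting a true null hypothesis is a Type I error (false positive).

Type I error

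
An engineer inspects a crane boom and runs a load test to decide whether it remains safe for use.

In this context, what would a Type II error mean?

With the conventional null hypothesis that the structure meets the required load capacity (safe):
A Type II error is failing to reject H₀ when H₀ is false.
Here that means keeping the structure open when actually the structure is structurally deficient.

A Type II error would mean concluding that the structure meets the required load capacity (safe) (or at least failing to establish that the structure is structurally deficient) when in fact the structure is structurally deficient.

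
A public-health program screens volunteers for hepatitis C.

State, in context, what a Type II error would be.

A Type II error would mean concluding that the patient does not have hepatitis C (or at least failing to establish that the patient has hepatitis C) when in fact the patient has hepatitis C.

With the conventional null hypothesis that the patient does not have hepatitis C:
A Type II error is failing to reject H₀ when H₀ is false.
Here that means clearing the patient as negative when actually the patient has hepatitis C.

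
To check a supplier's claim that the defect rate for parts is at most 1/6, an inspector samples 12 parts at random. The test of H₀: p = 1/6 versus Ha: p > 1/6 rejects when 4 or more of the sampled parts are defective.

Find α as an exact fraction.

The significance level is the probability, assuming p = 1/6, of seeing 4 or more defectives in 12 draws.
Computing the lower-tail complement: 1 − 634765625/725594112 = 90828487/725594112.

90828487/725594112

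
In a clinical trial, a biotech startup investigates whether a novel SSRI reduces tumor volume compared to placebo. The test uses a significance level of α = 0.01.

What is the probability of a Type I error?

0.01

The significance level α is, by definition, the probability of a Type I error — P(reject H₀ | H₀ true).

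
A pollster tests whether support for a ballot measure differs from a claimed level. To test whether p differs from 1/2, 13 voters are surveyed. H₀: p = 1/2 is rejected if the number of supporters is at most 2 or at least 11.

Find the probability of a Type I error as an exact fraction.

Under H₀, X ~ Binomial(13, 1/2); α is the probability of landing in either tail, P(X ≤ 2) + P(X ≥ 11).
The two tails are symmetric, so α = 2·(1 + 13 + 78)/2^13 = 184/8192 = 23/1024.

23/1024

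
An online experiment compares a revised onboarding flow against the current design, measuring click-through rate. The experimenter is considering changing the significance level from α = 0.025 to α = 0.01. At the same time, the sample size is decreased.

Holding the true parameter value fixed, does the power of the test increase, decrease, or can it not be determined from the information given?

It decreases.

Lowering α raises the bar for rejection; under Ha, the test now fails to reject on outcomes it previously would have rejected. Reducing n widens both sampling distributions, so the test has less ability to distinguish Ha from H₀. Both changes push β in the same direction.
Since power = 1 − β and β increases, power decreases.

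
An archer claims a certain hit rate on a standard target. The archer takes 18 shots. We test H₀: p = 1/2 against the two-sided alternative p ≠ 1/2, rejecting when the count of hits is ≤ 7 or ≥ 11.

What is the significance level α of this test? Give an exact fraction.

Under H₀, S ~ Binomial(18, 1/2); α is the probability of landing in either tail, P(S ≤ 7) + P(S ≥ 11).
The two tails are symmetric, so α = 2·(1 + 18 + 153 + 816 + 3060 + 8568 + 18564 + 31824)/2^18 = 126008/262144 = 15751/32768.

15751/32768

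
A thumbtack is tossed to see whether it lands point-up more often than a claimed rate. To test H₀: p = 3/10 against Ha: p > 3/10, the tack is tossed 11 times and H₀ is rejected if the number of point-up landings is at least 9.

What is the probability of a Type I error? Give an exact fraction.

11553921/20000000000

α = P(reject H₀ | H₀ true) = P(K ≥ 9 | p = 3/10), with K ~ Binomial(11, 3/10).
P(K ≥ 9) = Σ_{j=9}^{11} C(11,j)·(3/10)^j·(7/10)^{11-j} = 11553921/20000000000.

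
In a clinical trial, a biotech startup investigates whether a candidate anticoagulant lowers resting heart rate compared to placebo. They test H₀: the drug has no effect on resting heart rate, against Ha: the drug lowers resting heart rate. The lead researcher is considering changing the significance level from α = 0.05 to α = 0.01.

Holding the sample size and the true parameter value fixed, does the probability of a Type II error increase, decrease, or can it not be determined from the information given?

It increases.

Tightening α shrinks the rejection region. When Ha holds, fewer sample outcomes clear the stricter threshold, so more fall in the acceptance region.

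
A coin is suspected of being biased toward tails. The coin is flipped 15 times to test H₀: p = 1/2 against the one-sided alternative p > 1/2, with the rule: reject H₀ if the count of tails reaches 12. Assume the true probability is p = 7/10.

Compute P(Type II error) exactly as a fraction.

β = P(fail to reject H₀ | Ha true) = P(Y ≤ 11 | p = 7/10), Y ~ Binomial(15, 7/10).
Adding the binomial probabilities P(Y=0)+…+P(Y=11) at p = 7/10 gives 87891509014119/125000000000000.

87891509014119/125000000000000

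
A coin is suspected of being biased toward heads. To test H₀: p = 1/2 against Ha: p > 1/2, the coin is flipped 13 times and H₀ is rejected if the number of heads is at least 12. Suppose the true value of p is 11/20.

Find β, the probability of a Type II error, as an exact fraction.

β = P(fail to reject H₀ | Ha true) = P(Y ≤ 11 | p = 11/20), Y ~ Binomial(13, 11/20).
Adding the binomial probabilities P(Y=0)+…+P(Y=11) at p = 11/20 gives 636861571623279/640000000000000.

636861571623279/640000000000000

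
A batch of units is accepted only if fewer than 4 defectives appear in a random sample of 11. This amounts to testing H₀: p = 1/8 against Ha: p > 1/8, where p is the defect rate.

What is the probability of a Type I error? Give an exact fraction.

41842445/1073741824

α = P(reject H₀ | H₀ true) = P(Y ≥ 4 | p = 1/8), Y ~ Binomial(11, 1/8).
α = 1 − P(Y ≤ 3) = 1 − 1031899379/1073741824 = 41842445/1073741824.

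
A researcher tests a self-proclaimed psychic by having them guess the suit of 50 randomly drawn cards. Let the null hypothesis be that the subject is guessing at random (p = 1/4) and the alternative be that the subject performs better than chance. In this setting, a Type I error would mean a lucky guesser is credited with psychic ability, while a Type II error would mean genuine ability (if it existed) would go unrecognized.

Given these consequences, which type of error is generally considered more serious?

The Type I consequence (a lucky guesser is credited with psychic ability) is more severe than the Type II consequence (genuine ability (if it existed) would go unrecognized).

Type I error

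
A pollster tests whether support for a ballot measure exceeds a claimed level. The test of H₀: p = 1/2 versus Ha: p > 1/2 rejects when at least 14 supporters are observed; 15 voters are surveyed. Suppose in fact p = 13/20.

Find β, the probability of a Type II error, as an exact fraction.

16151694793243741949/16384000000000000000

β = P(fail to reject H₀ | Ha true) = P(X ≤ 13 | p = 13/20), X ~ Binomial(15, 13/20).
Summing C(15,j)·(13/20)^j·(7/20)^{15-j} for j = 0..13 gives 16151694793243741949/16384000000000000000.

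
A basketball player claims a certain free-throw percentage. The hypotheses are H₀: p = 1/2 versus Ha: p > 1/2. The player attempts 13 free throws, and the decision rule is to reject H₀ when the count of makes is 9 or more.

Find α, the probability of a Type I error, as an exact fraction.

The Type I error probability is α = P(Y ≥ 9) computed under H₀, where Y ~ Binomial(13, 1/2).
P(Y ≥ 9) = [C(13,9) + C(13,10) + C(13,11) + C(13,12) + C(13,13)] / 2^13 = (715 + 286 + 78 + 13 + 1) / 8192 = 1093/8192.

1093/8192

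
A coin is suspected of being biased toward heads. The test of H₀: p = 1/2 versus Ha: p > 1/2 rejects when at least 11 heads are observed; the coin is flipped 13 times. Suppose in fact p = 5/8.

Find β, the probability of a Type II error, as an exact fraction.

β = P(fail to reject H₀ | Ha true) = P(X ≤ 10 | p = 5/8), X ~ Binomial(13, 5/8).
Equivalently, β = 1 − P(X ≥ 11) = 252368141319/274877906944.

252368141319/274877906944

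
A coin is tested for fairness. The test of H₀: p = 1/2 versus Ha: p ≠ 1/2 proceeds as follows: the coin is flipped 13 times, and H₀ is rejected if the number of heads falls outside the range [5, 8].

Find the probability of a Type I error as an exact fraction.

1093/4096

The significance level is the null-hypothesis probability of the rejection region {≤4} ∪ {≥9}.
The two tails are symmetric, so α = 2·(1 + 13 + 78 + 286 + 715)/2^13 = 2186/8192 = 1093/4096.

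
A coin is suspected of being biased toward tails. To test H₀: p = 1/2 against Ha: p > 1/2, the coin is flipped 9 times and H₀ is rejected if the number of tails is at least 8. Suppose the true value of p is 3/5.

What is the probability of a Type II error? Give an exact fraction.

1815344/1953125

Under the alternative p = 3/5, Y ~ Binomial(9, 3/5); β is the probability the test does not reject, P(Y < 8).
Equivalently, β = 1 − P(Y ≥ 8) = 1815344/1953125.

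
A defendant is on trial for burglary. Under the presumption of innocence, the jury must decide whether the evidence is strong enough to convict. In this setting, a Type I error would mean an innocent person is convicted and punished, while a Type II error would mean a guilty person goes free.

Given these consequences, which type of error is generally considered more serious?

Type I error

The Type I consequence (an innocent person is convicted and punished) is more severe than the Type II consequence (a guilty person goes free).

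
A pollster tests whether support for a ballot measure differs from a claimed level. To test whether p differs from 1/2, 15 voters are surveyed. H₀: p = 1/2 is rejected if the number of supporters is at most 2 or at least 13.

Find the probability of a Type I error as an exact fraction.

The significance level is the null-hypothesis probability of the rejection region {≤2} ∪ {≥13}.
Each tail has probability (1 + 15 + 105)/32768; doubling gives α = 242/32768 = 121/16384.

121/16384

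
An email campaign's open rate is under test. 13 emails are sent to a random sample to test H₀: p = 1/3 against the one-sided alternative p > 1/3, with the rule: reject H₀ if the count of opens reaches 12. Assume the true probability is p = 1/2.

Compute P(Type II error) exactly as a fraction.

4089/4096

Under the alternative p = 1/2, K ~ Binomial(13, 1/2); β is the probability the test does not reject, P(K < 12).
Equivalently, β = 1 − P(K ≥ 12) = 4089/4096.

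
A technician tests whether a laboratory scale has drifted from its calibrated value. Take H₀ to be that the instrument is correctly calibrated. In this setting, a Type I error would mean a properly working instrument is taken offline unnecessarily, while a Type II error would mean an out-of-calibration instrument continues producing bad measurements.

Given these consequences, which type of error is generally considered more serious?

The Type II consequence (an out-of-calibration instrument continues producing bad measurements) is more severe than the Type I consequence (a properly working instrument is taken offline unnecessarily).

Type II error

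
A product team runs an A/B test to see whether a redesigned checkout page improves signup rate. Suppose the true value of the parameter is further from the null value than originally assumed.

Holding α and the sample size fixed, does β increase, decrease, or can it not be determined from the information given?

It decreases.

A larger true effect moves the Ha sampling distribution further from the H₀ critical value, making rejection more likely when Ha is true.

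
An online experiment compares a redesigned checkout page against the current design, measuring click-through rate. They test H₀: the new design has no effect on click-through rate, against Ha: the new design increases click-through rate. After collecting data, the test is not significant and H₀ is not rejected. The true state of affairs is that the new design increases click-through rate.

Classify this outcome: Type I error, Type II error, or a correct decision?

Type II error

H₀ was not rejected, but H₀ is actually false.
Failing to reject a false null hypothesis is a Type II error (false negative).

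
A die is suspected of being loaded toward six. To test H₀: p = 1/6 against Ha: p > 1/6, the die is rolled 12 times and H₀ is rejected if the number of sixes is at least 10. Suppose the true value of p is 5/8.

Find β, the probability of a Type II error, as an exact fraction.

β = P(fail to reject H₀ | Ha true) = P(K ≤ 9 | p = 5/8), K ~ Binomial(12, 5/8).
Equivalently, β = 1 − P(K ≥ 10) = 60916742361/68719476736.

60916742361/68719476736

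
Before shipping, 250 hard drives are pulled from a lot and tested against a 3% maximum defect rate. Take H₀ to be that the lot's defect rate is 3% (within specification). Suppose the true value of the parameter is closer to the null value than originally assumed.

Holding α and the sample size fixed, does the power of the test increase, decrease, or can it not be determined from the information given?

When the true parameter is near the null value, the test has a harder time distinguishing Ha from H₀.
Since power = 1 − β and β increases, power decreases.

It decreases.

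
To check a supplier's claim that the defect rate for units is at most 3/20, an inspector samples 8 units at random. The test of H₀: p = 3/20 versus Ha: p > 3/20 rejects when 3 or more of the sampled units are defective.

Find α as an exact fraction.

The significance level is the probability, assuming p = 3/20, of seeing 3 or more defectives in 8 draws.
Computing the lower-tail complement: 1 − 22906552981/25600000000 = 2693447019/25600000000.

2693447019/25600000000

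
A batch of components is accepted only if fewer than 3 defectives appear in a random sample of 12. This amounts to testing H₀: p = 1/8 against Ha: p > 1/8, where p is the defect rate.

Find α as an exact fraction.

α = P(reject H₀ | H₀ true) = P(S ≥ 3 | p = 1/8), S ~ Binomial(12, 1/8).
Via the complement, α = 1 − Σ_{j=0}^{2} C(12,j)(1/8)^j(7/8)^{12-j} = 12506902185/68719476736.

12506902185/68719476736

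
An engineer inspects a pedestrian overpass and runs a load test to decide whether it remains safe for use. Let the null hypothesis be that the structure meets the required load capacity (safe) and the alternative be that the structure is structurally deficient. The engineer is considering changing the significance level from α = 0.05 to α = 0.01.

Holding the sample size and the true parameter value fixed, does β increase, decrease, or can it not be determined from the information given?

It increases.

Lowering α raises the bar for rejection; under Ha, the test now fails to reject on outcomes it previously would have rejected.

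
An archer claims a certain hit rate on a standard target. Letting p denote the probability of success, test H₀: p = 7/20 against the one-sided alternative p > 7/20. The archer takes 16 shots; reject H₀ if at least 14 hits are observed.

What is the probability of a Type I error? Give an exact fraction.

Under H₀, X ~ Binomial(16, 7/20), and α = P(X ≥ 14).
P(X ≥ 14) = Σ_{j=14}^{16} C(16,j)·(7/20)^j·(13/20)^{16-j} = 2955017928403093/131072000000000000000.

2955017928403093/131072000000000000000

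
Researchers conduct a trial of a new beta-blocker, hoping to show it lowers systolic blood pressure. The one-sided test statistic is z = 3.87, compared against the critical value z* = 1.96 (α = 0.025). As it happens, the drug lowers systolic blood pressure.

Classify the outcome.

The conventional null hypothesis is that the drug has no effect on systolic blood pressure.
Since z = 3.87 > z* = 1.96, H₀ is rejected.
H₀ is false (actually the drug lowers systolic blood pressure).
The decision matches the true state — no error.

Neither — the decision is correct.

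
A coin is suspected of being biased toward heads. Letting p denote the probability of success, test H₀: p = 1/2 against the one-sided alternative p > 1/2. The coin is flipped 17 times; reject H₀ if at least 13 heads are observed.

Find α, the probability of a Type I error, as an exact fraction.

Under H₀, S ~ Binomial(17, 1/2), and α = P(S ≥ 13).
Summing the upper tail: (2380 + 680 + 136 + 17 + 1) / 2^17 = 3214/131072 = 1607/65536.

1607/65536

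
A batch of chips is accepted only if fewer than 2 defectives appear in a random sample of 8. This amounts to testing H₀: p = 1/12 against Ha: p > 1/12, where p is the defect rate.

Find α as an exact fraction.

α = P(reject H₀ | H₀ true) = P(X ≥ 2 | p = 1/12), X ~ Binomial(8, 1/12).
Via the complement, α = 1 − Σ_{j=0}^{1} C(8,j)(1/12)^j(11/12)^{8-j} = 59725447/429981696.

59725447/429981696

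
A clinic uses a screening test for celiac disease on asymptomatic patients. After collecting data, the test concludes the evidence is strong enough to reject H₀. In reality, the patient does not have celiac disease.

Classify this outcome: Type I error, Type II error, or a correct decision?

The conventional null hypothesis here is that the patient does not have celiac disease.
H₀ was rejected, but H₀ is actually true.
Rejecting a true null hypothesis is a Type I error (false positive).

Type I error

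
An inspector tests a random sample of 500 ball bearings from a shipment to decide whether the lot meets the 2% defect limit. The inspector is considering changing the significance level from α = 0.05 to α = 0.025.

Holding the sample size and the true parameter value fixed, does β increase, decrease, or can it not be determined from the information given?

Lowering α raises the bar for rejection; under Ha, the test now fails to reject on outcomes it previously would have rejected.

It increases.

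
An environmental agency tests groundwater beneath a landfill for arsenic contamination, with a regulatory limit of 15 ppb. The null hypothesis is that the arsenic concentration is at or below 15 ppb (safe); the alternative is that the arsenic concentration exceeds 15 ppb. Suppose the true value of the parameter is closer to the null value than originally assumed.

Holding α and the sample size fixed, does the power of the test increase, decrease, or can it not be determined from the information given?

It decreases.

A smaller departure from H₀ means the test statistic under Ha is distributed closer to where it would be under H₀; rejection becomes less likely.
Since power = 1 − β and β increases, power decreases.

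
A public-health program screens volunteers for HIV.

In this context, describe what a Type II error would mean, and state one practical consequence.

A Type II error would mean concluding that the patient does not have HIV (or at least failing to establish that the patient has HIV) when in fact the patient has HIV. Consequence: a patient with HIV is told they are healthy and receives no treatment.

With the conventional null hypothesis that the patient does not have HIV:
A Type II error is failing to reject H₀ when H₀ is false.
Here that means clearing the patient as negative when actually the patient has HIV.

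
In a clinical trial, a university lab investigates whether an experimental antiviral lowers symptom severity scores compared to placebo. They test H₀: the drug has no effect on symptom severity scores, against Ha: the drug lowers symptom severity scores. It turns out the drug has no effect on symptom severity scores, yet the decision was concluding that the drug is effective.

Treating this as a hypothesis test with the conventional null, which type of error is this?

Type I error

'Concluding that the drug is effective' corresponds to rejecting H₀.
H₀ was rejected but H₀ is true — a Type I error (false positive).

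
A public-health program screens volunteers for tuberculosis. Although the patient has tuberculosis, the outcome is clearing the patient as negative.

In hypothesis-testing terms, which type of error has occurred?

Type II error

The null hypothesis here is that the patient does not have tuberculosis.
'Clearing the patient as negative' corresponds to failing to reject H₀.
H₀ was not rejected but H₀ is false — a Type II error (false negative).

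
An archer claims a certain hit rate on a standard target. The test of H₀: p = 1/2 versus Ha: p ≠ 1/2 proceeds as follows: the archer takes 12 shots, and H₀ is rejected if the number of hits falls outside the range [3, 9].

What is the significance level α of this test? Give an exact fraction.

α = P(K ≤ 2 or K ≥ 10 | p = 1/2), K ~ Binomial(12, 1/2).
By symmetry, α = 2·P(K ≤ 2) = 2·(1 + 12 + 66)/4096 = 158/4096 = 79/2048.

79/2048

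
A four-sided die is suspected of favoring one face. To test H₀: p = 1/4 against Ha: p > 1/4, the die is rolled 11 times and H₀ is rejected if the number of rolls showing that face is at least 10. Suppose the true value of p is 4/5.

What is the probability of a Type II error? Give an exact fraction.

A Type II error is failing to reject when Ha holds: with p = 4/5, β = P(X ≤ 9).
Equivalently, β = 1 − P(X ≥ 10) = 6619897/9765625.

6619897/9765625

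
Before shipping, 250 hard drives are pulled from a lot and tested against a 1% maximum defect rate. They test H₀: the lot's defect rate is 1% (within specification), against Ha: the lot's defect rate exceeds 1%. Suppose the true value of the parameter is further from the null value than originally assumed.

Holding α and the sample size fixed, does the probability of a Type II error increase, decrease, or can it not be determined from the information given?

A bigger departure from H₀ is easier for the test to detect, so it fails to reject less often.

It decreases.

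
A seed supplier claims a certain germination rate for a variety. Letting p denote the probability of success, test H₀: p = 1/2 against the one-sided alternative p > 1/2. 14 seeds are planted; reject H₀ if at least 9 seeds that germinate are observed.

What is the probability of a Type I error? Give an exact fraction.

3473/16384

The Type I error probability is α = P(K ≥ 9) computed under H₀, where K ~ Binomial(14, 1/2).
P(K ≥ 9) = [C(14,9) + C(14,10) + C(14,11) + C(14,12) + C(14,13) + C(14,14)] / 2^14 = (2002 + 1001 + 364 + 91 + 14 + 1) / 16384 = 3473/16384.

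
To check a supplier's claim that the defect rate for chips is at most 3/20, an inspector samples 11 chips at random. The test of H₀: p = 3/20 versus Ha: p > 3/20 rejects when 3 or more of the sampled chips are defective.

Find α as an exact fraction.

9059861222307/40960000000000

α = P(reject H₀ | H₀ true) = P(S ≥ 3 | p = 3/20), S ~ Binomial(11, 3/20).
α = 1 − P(S ≤ 2) = 1 − 31900138777693/40960000000000 = 9059861222307/40960000000000.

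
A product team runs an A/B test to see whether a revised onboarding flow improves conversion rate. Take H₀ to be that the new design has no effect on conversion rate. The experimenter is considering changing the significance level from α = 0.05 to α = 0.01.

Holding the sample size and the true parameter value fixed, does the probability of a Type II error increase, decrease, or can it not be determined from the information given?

Lowering α raises the bar for rejection; under Ha, the test now fails to reject on outcomes it previously would have rejected.

It increases.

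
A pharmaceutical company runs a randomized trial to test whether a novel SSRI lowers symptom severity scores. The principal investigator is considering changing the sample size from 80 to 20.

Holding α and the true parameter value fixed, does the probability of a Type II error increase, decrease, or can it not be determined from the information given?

A smaller sample increases the standard error, so the sampling distributions under H₀ and Ha overlap more.

It increases.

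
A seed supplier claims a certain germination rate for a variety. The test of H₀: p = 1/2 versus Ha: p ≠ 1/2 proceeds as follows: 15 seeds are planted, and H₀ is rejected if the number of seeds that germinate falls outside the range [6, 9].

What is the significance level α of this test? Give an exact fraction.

Under H₀, K ~ Binomial(15, 1/2); α is the probability of landing in either tail, P(K ≤ 5) + P(K ≥ 10).
The two tails are symmetric, so α = 2·(1 + 15 + 105 + 455 + 1365 + 3003)/2^15 = 9888/32768 = 309/1024.

309/1024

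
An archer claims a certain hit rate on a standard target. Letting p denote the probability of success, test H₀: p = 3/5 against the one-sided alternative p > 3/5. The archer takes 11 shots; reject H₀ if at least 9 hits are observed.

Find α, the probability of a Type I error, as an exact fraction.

α = P(reject H₀ | H₀ true) = P(S ≥ 9 | p = 3/5), with S ~ Binomial(11, 3/5).
Adding the binomial terms for j = 9 through 11 with p = 3/5 yields 1161297/9765625.

1161297/9765625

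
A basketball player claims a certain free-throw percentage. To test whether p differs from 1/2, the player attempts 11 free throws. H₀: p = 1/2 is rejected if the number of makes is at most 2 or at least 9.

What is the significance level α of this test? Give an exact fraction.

α = P(K ≤ 2 or K ≥ 9 | p = 1/2), K ~ Binomial(11, 1/2).
By symmetry, α = 2·P(K ≤ 2) = 2·(1 + 11 + 55)/2048 = 134/2048 = 67/1024.

67/1024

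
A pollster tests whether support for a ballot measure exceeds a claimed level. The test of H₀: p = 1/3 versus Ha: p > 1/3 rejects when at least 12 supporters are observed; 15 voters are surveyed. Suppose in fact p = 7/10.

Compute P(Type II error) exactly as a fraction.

β = P(fail to reject H₀ | Ha true) = P(K ≤ 11 | p = 7/10), K ~ Binomial(15, 7/10).
Summing C(15,j)·(7/10)^j·(3/10)^{15-j} for j = 0..11 gives 87891509014119/125000000000000.

87891509014119/125000000000000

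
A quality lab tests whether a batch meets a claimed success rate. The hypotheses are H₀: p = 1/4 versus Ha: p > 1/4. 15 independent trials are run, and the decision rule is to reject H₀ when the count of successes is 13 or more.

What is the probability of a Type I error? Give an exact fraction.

Under H₀, K ~ Binomial(15, 1/4), and α = P(K ≥ 13).
P(K ≥ 13) = Σ_{j=13}^{15} C(15,j)·(1/4)^j·(3/4)^{15-j} = 991/1073741824.

991/1073741824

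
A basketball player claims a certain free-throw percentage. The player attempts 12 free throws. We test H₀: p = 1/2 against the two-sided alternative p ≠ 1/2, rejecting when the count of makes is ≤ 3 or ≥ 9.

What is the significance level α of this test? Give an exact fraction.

The significance level is the null-hypothesis probability of the rejection region {≤3} ∪ {≥9}.
The two tails are symmetric, so α = 2·(1 + 12 + 66 + 220)/2^12 = 598/4096 = 299/2048.

299/2048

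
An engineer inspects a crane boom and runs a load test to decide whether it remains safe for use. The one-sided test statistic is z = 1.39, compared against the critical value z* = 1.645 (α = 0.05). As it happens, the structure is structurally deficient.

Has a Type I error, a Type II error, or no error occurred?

Type II error

The conventional null hypothesis is that the structure meets the required load capacity (safe).
Since z = 1.39 ≤ z* = 1.645, H₀ is not rejected.
H₀ is false (actually the structure is structurally deficient).
Failing to reject a false H₀ is a Type II error.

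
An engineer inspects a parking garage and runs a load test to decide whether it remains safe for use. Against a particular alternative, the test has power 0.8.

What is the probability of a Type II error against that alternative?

Power = 1 − β, so β = 1 − 0.8 = 0.2.

0.2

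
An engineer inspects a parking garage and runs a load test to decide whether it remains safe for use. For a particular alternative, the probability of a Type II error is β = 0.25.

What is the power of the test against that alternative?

Power = 1 − β = 1 − 0.25 = 0.75.

0.75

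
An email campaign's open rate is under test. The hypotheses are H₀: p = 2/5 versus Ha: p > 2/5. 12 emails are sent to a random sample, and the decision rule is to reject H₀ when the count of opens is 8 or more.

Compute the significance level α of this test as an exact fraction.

α = P(reject H₀ | H₀ true) = P(S ≥ 8 | p = 2/5), with S ~ Binomial(12, 2/5).
P(S ≥ 8) = Σ_{j=8}^{12} C(12,j)·(2/5)^j·(3/5)^{12-j} = 2798336/48828125.

2798336/48828125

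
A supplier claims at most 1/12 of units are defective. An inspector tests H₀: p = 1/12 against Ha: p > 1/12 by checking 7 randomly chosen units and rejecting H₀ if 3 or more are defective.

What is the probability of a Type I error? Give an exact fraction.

187213/11943936

α = P(reject H₀ | H₀ true) = P(K ≥ 3 | p = 1/12), K ~ Binomial(7, 1/12).
Computing the lower-tail complement: 1 − 11756723/11943936 = 187213/11943936.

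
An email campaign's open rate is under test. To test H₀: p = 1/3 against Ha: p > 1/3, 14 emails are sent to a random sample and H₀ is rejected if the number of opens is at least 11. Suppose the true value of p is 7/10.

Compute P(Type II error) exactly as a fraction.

32241628521117/50000000000000

A Type II error is failing to reject when Ha holds: with p = 7/10, β = P(K ≤ 10).
Equivalently, β = 1 − P(K ≥ 11) = 32241628521117/50000000000000.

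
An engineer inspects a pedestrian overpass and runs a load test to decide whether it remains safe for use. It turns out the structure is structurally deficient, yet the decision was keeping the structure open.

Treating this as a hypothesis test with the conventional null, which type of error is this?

Type II error

The null hypothesis here is that the structure meets the required load capacity (safe).
'Keeping the structure open' corresponds to failing to reject H₀.
H₀ was not rejected but H₀ is false — a Type II error (false negative).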